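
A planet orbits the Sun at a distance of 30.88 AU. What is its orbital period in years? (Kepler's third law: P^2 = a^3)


P = a^(3/2) = 30.88^1.5 = 171.5995

171.5995 years


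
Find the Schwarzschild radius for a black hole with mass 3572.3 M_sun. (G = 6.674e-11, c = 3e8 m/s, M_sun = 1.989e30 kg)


M = 3572.3 * 1.989e30 kg = 7.1053047e+33 kg. rs = 2GM/c^2 = 2 * 6.674e-11 * 7.1053047e+33 / (3e8)^2 = 1.054e+07

1.054e+07 m


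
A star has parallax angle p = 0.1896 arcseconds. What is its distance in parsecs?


d = 1/p = 1/0.1896 = 5.2743

5.2743 pc


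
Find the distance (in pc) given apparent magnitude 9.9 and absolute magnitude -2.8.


d = 10^((m - M + 5)/5) = 10^((9.9 - -2.8 + 5)/5) = 3467.3685

3467.3685 pc


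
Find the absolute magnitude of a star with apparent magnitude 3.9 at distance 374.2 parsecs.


M = m - 5*log10(d) + 5 = 3.9 - 5*log10(374.2) + 5 = -3.9655

-3.9655


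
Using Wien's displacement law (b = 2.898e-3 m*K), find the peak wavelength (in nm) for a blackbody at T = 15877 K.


lam_max = b / T = 2.898e-3 / 15877 = 1.825e-07 m = 182.5282 nm

182.5282 nm


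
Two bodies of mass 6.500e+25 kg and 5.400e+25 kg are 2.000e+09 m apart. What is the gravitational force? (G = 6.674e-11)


F = G*m1*m2/r^2 = 6.674e-11 * 6.500e+25 * 5.400e+25 / (2.000e+09)^2 = 6.674e-11 * 3.510e+51 / 4.000e+18 = 5.856e+22

5.856e+22 N


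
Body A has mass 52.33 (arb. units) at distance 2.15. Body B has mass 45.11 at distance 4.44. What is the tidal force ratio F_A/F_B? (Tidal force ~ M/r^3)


Ratio = (M1/r1^3) / (M2/r2^3) = (52.33/2.15^3) / (45.11/4.44^3) = 10.2167

10.2167


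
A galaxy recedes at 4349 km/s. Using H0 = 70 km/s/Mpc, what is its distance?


d = v / H0 = 4349 / 70 = 62.1286

62.1286 Mpc


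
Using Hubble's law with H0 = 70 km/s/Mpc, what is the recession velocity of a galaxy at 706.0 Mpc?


v = H0 * d = 70 * 706.0 = 49420.0

49420.0 km/s


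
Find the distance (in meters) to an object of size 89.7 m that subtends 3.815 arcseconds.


D = size / theta_rad, theta_rad = 3.815 * pi/(180*3600) = 1.850e-05, D = 4.850e+06

4.850e+06 m


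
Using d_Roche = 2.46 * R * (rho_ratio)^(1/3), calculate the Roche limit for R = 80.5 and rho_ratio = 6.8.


d_Roche = 2.46 * 80.5 * 6.8^(1/3) = 375.1751

375.1751


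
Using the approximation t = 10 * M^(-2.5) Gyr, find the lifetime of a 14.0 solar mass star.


t = 10 * M^(-2.5) = 10 * 14.0^(-2.5) = 0.0136

0.0136 Gyr


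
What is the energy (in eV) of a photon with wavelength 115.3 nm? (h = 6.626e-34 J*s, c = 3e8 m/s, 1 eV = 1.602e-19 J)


E = hc/lambda = 6.626e-34 * 3e8 / 1.153e-07 = 1.724e-18 J = 10.7617 eV

10.7617 eV


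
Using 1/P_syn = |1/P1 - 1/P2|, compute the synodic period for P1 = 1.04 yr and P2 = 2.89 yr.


1/P_syn = |1/P1 - 1/P2| = |1/1.04 - 1/2.89| => P_syn = 1.6246

1.6246 years


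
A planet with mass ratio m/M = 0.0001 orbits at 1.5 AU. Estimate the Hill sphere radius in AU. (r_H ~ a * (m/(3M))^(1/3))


r_H = a * (m/3M)^(1/3) = 1.5 * (0.0001/3)^(1/3) = 0.0483

0.0483 AU


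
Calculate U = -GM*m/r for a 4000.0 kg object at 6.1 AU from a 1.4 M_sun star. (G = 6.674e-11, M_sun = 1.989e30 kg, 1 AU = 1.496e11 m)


M = 1.4 * 1.989e30 kg = 2.7846e+30 kg; r = 6.1 AU * 1.496e11 m/AU = 9.1256e+11 m. U = -GM*m/r = -(6.674e-11 * 2.7846e+30 * 4000.0) / 9.1256e+11 = -8.146e+11

-8.146e+11 J


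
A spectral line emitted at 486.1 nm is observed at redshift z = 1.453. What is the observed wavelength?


lam_obs = lam_emit * (1 + z) = 486.1 * (1 + 1.453) = 1192.4033

1192.4033 nm


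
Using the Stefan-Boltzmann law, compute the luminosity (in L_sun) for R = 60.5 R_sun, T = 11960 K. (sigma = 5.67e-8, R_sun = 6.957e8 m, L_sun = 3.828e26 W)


R = 60.5 * 6.957e8 m = 4.208985e+10 m. L = 4*pi*R^2*sigma*T^4 = 4*pi*(4.208985e+10)^2 * 5.67e-8 * 11960^4 = 2.582690693e+31 W. L/L_sun = 2.582690693e+31 / 3.828e26 = 67468.4089

67468.4089 L_sun


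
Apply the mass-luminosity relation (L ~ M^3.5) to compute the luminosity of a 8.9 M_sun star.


L/L_sun = (M/M_sun)^3.5 = 8.9^3.5 = 2103.1247

2103.1247 L_sun


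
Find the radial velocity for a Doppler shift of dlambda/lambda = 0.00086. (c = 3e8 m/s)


v = (dlambda/lambda) * c = 0.00086 * 3e8 = 258000.0

258000.0 m/s


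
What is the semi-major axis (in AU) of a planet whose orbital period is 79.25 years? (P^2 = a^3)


a = P^(2/3) = 79.25^(2/3) = 18.4501

18.4501 AU


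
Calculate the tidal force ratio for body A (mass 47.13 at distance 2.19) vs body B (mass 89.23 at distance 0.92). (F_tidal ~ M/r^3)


Ratio = (M1/r1^3) / (M2/r2^3) = (47.13/2.19^3) / (89.23/0.92^3) = 0.0392

0.0392


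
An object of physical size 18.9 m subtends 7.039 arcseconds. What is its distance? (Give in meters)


D = size / theta_rad, theta_rad = 7.039 * pi/(180*3600) = 3.413e-05, D = 553829.3562

553829.3562 m


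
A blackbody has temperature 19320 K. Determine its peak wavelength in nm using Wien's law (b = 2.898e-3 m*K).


lam_max = b / T = 2.898e-3 / 19320 = 1.500e-07 m = 150.0 nm

150.0 nm


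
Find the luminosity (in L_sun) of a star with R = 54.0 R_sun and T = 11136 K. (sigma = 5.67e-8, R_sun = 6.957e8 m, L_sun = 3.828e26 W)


R = 54.0 * 6.957e8 m = 3.75678e+10 m. L = 4*pi*R^2*sigma*T^4 = 4*pi*(3.75678e+10)^2 * 5.67e-8 * 11136^4 = 1.546469426e+31 W. L/L_sun = 1.546469426e+31 / 3.828e26 = 40398.8878

40398.8878 L_sun


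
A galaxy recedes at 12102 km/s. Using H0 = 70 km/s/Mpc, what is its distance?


d = v / H0 = 12102 / 70 = 172.8857

172.8857 Mpc


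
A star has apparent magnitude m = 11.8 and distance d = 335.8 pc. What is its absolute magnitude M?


M = m - 5*log10(d) + 5 = 11.8 - 5*log10(335.8) + 5 = 4.1696

4.1696


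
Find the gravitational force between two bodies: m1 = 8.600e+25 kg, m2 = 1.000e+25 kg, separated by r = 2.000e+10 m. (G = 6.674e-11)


F = G*m1*m2/r^2 = 6.674e-11 * 8.600e+25 * 1.000e+25 / (2.000e+10)^2 = 6.674e-11 * 8.600e+50 / 4.000e+20 = 1.435e+20

1.435e+20 N


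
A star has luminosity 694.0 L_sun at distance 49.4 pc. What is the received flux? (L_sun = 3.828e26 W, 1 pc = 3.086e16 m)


F = L / (4*pi*d^2) = 2.657e+29 / (4*pi*(1.524e+18)^2) = 9.097e-09

9.097e-09 W/m^2


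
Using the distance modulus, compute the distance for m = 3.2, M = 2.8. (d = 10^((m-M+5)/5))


d = 10^((m - M + 5)/5) = 10^((3.2 - 2.8 + 5)/5) = 12.0226

12.0226 pc


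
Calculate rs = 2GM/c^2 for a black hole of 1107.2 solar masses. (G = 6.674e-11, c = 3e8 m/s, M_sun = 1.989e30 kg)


M = 1107.2 * 1.989e30 kg = 2.2022208e+33 kg. rs = 2GM/c^2 = 2 * 6.674e-11 * 2.2022208e+33 / (3e8)^2 = 3.266e+06

3.266e+06 m


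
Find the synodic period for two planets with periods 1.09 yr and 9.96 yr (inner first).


1/P_syn = |1/P1 - 1/P2| = |1/1.09 - 1/9.96| => P_syn = 1.2239

1.2239 years


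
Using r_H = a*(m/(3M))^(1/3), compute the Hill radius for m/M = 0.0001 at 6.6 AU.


r_H = a * (m/3M)^(1/3) = 6.6 * (0.0001/3)^(1/3) = 0.2124

0.2124 AU


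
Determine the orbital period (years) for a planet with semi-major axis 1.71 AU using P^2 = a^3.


P = a^(3/2) = 1.71^1.5 = 2.2361

2.2361 years


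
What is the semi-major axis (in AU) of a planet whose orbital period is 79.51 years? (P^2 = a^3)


a = P^(2/3) = 79.51^(2/3) = 18.4905

18.4905 AU


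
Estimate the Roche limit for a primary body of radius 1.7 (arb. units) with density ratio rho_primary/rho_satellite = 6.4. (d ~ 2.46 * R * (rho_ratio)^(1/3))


d_Roche = 2.46 * 1.7 * 6.4^(1/3) = 7.7644

7.7644


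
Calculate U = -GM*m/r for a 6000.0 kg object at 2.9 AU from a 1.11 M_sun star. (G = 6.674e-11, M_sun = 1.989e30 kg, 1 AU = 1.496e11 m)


M = 1.11 * 1.989e30 kg = 2.20779e+30 kg; r = 2.9 AU * 1.496e11 m/AU = 4.3384e+11 m. U = -GM*m/r = -(6.674e-11 * 2.20779e+30 * 6000.0) / 4.3384e+11 = -2.038e+12

-2.038e+12 J


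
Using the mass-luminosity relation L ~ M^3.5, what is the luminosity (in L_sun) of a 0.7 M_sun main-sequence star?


L/L_sun = (M/M_sun)^3.5 = 0.7^3.5 = 0.287

0.287 L_sun


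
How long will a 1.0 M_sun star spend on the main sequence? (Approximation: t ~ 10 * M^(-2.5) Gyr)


t = 10 * M^(-2.5) = 10 * 1.0^(-2.5) = 10.0

10.0 Gyr


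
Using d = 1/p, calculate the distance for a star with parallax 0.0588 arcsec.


d = 1/p = 1/0.0588 = 17.0068

17.0068 pc


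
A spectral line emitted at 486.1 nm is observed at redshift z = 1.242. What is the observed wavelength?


lam_obs = lam_emit * (1 + z) = 486.1 * (1 + 1.242) = 1089.8362

1089.8362 nm


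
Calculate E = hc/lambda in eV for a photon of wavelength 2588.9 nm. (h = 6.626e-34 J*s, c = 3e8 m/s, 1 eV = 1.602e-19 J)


E = hc/lambda = 6.626e-34 * 3e8 / 2.589e-06 = 7.678e-20 J = 0.4793 eV

0.4793 eV


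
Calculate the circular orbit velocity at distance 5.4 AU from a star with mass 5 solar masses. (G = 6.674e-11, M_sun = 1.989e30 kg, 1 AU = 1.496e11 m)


v = sqrt(GM/r) = sqrt(6.674e-11 * 9.945e+30 / 8.078e+11) = 28663.7375

28663.7375 m/s


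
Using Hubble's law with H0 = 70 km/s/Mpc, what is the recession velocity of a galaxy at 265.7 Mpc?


v = H0 * d = 70 * 265.7 = 18599.0

18599.0 km/s


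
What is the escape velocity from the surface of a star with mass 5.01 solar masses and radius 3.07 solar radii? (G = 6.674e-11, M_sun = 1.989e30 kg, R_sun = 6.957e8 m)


M = 5.01 * 1.989e30 kg = 9.96489e+30 kg; R = 3.07 * 6.957e8 m = 2.135799e+09 m. v_esc = sqrt(2GM/R) = sqrt(2 * 6.674e-11 * 9.96489e+30 / 2.135799e+09) = 789158.3645

789158.3645 m/s


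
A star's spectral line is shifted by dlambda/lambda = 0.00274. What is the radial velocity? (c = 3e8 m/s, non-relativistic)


v = (dlambda/lambda) * c = 0.00274 * 3e8 = 822000.0

822000.0 m/s


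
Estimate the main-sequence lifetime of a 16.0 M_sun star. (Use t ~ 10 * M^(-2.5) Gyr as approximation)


t = 10 * M^(-2.5) = 10 * 16.0^(-2.5) = 0.0098

0.0098 Gyr


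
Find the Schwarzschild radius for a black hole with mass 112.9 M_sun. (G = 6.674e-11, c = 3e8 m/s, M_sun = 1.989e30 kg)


M = 112.9 * 1.989e30 kg = 2.245581e+32 kg. rs = 2GM/c^2 = 2 * 6.674e-11 * 2.245581e+32 / (3e8)^2 = 333044.6132

333044.6132 m


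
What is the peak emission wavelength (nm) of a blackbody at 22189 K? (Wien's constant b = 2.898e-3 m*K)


lam_max = b / T = 2.898e-3 / 22189 = 1.306e-07 m = 130.6053 nm

130.6053 nm


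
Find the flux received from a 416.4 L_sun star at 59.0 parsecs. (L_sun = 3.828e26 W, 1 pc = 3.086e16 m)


F = L / (4*pi*d^2) = 1.594e+29 / (4*pi*(1.821e+18)^2) = 3.826e-09

3.826e-09 W/m^2


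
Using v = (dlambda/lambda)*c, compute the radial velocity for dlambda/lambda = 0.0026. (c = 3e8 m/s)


v = (dlambda/lambda) * c = 0.0026 * 3e8 = 780000.0

780000.0 m/s


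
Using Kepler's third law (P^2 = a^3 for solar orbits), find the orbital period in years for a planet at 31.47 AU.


P = a^(3/2) = 31.47^1.5 = 176.5408

176.5408 years


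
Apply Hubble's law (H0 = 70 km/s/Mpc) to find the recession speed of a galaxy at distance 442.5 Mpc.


v = H0 * d = 70 * 442.5 = 30975.0

30975.0 km/s


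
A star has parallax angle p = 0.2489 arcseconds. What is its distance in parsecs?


d = 1/p = 1/0.2489 = 4.0177

4.0177 pc


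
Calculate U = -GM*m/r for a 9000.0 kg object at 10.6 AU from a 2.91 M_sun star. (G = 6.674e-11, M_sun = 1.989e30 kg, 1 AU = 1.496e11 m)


M = 2.91 * 1.989e30 kg = 5.78799e+30 kg; r = 10.6 AU * 1.496e11 m/AU = 1.58576e+12 m. U = -GM*m/r = -(6.674e-11 * 5.78799e+30 * 9000.0) / 1.58576e+12 = -2.192e+12

-2.192e+12 J


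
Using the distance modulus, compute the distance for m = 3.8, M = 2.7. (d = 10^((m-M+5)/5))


d = 10^((m - M + 5)/5) = 10^((3.8 - 2.7 + 5)/5) = 16.5959

16.5959 pc


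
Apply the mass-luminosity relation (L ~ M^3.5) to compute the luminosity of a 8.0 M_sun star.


L/L_sun = (M/M_sun)^3.5 = 8.0^3.5 = 1448.1547

1448.1547 L_sun


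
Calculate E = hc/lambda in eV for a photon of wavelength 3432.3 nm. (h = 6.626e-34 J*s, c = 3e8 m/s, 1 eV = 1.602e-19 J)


E = hc/lambda = 6.626e-34 * 3e8 / 3.432e-06 = 5.791e-20 J = 0.3615 eV

0.3615 eV


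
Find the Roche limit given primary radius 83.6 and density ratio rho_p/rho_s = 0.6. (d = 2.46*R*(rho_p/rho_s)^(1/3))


d_Roche = 2.46 * 83.6 * 0.6^(1/3) = 173.457

173.457


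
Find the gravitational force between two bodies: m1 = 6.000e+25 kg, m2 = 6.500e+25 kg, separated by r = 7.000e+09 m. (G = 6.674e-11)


F = G*m1*m2/r^2 = 6.674e-11 * 6.000e+25 * 6.500e+25 / (7.000e+09)^2 = 6.674e-11 * 3.900e+51 / 4.900e+19 = 5.312e+21

5.312e+21 N


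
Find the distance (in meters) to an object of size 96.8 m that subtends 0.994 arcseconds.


D = size / theta_rad, theta_rad = 0.994 * pi/(180*3600) = 4.819e-06, D = 2.009e+07

2.009e+07 m


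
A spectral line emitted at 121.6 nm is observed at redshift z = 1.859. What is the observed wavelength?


lam_obs = lam_emit * (1 + z) = 121.6 * (1 + 1.859) = 347.6544

347.6544 nm


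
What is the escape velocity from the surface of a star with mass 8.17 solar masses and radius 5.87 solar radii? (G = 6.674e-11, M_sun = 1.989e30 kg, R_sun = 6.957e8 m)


M = 8.17 * 1.989e30 kg = 1.625013e+31 kg; R = 5.87 * 6.957e8 m = 4.083759e+09 m. v_esc = sqrt(2GM/R) = sqrt(2 * 6.674e-11 * 1.625013e+31 / 4.083759e+09) = 728796.8159

728796.8159 m/s


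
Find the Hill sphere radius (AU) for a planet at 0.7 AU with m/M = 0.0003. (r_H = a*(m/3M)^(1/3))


r_H = a * (m/3M)^(1/3) = 0.7 * (0.0003/3)^(1/3) = 0.0325

0.0325 AU


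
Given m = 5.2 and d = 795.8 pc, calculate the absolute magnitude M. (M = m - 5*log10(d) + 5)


M = m - 5*log10(d) + 5 = 5.2 - 5*log10(795.8) + 5 = -4.304

-4.304


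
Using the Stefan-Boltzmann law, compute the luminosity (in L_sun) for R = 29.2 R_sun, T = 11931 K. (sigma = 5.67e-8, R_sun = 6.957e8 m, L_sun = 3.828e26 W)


R = 29.2 * 6.957e8 m = 2.031444e+10 m. L = 4*pi*R^2*sigma*T^4 = 4*pi*(2.031444e+10)^2 * 5.67e-8 * 11931^4 = 5.958130556e+30 W. L/L_sun = 5.958130556e+30 / 3.828e26 = 15564.6044

15564.6044 L_sun


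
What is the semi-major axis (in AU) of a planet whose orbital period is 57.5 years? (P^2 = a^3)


a = P^(2/3) = 57.5^(2/3) = 14.8974

14.8974 AU


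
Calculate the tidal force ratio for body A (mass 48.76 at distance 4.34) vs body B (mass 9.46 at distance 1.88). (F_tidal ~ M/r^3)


Ratio = (M1/r1^3) / (M2/r2^3) = (48.76/4.34^3) / (9.46/1.88^3) = 0.419

0.419


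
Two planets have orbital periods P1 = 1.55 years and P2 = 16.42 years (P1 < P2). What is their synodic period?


1/P_syn = |1/P1 - 1/P2| = |1/1.55 - 1/16.42| => P_syn = 1.7116

1.7116 years


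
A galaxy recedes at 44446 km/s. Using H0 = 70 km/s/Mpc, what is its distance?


d = v / H0 = 44446 / 70 = 634.9429

634.9429 Mpc


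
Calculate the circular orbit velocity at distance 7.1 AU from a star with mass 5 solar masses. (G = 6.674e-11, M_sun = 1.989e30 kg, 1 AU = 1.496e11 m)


v = sqrt(GM/r) = sqrt(6.674e-11 * 9.945e+30 / 1.062e+12) = 24997.7272

24997.7272 m/s


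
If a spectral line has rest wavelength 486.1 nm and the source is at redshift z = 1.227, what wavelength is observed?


lam_obs = lam_emit * (1 + z) = 486.1 * (1 + 1.227) = 1082.5447

1082.5447 nm


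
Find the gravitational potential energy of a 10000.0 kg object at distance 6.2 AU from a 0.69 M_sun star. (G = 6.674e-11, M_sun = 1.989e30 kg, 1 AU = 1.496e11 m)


M = 0.69 * 1.989e30 kg = 1.37241e+30 kg; r = 6.2 AU * 1.496e11 m/AU = 9.2752e+11 m. U = -GM*m/r = -(6.674e-11 * 1.37241e+30 * 10000.0) / 9.2752e+11 = -9.875e+11

-9.875e+11 J


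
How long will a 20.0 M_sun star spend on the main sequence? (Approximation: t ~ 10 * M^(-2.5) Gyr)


t = 10 * M^(-2.5) = 10 * 20.0^(-2.5) = 0.0056

0.0056 Gyr


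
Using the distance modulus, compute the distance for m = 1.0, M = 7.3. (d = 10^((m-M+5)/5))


d = 10^((m - M + 5)/5) = 10^((1.0 - 7.3 + 5)/5) = 0.5495

0.5495 pc


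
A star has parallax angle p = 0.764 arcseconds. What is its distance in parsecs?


d = 1/p = 1/0.764 = 1.3089

1.3089 pc


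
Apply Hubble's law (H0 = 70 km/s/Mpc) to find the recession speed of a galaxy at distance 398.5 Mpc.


v = H0 * d = 70 * 398.5 = 27895.0

27895.0 km/s


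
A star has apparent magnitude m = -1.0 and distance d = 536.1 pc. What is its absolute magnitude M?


M = m - 5*log10(d) + 5 = -1.0 - 5*log10(536.1) + 5 = -9.6462

-9.6462


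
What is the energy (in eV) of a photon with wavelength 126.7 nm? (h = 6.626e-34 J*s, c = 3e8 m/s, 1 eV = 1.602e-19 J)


E = hc/lambda = 6.626e-34 * 3e8 / 1.267e-07 = 1.569e-18 J = 9.7934 eV

9.7934 eV


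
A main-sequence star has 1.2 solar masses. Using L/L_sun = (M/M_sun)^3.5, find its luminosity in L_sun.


L/L_sun = (M/M_sun)^3.5 = 1.2^3.5 = 1.8929

1.8929 L_sun


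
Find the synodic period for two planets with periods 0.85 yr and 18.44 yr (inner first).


1/P_syn = |1/P1 - 1/P2| = |1/0.85 - 1/18.44| => P_syn = 0.8911

0.8911 years


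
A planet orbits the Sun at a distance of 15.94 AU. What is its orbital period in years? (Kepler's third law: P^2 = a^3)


P = a^(3/2) = 15.94^1.5 = 63.6403

63.6403 years


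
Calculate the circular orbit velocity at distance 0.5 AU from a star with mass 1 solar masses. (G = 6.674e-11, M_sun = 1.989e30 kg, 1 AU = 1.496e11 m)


v = sqrt(GM/r) = sqrt(6.674e-11 * 1.989e+30 / 7.480e+10) = 42126.9186

42126.9186 m/s


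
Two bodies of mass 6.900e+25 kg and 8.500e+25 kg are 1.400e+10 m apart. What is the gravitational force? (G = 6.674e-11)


F = G*m1*m2/r^2 = 6.674e-11 * 6.900e+25 * 8.500e+25 / (1.400e+10)^2 = 6.674e-11 * 5.865e+51 / 1.960e+20 = 1.997e+21

1.997e+21 N


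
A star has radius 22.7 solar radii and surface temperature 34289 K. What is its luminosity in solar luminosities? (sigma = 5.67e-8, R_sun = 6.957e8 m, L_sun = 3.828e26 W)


R = 22.7 * 6.957e8 m = 1.579239e+10 m. L = 4*pi*R^2*sigma*T^4 = 4*pi*(1.579239e+10)^2 * 5.67e-8 * 34289^4 = 2.456449964e+32 W. L/L_sun = 2.456449964e+32 / 3.828e26 = 641705.8423

641705.8423 L_sun


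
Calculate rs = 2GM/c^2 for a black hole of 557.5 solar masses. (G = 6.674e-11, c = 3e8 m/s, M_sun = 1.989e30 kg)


M = 557.5 * 1.989e30 kg = 1.1088675e+33 kg. rs = 2GM/c^2 = 2 * 6.674e-11 * 1.1088675e+33 / (3e8)^2 = 1.645e+06

1.645e+06 m


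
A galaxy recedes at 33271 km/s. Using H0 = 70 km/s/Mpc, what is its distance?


d = v / H0 = 33271 / 70 = 475.3

475.3 Mpc


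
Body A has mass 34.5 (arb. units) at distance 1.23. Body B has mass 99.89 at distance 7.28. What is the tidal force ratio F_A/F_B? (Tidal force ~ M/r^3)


Ratio = (M1/r1^3) / (M2/r2^3) = (34.5/1.23^3) / (99.89/7.28^3) = 71.6104

71.6104


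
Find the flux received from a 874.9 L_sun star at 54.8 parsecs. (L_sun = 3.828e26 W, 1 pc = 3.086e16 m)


F = L / (4*pi*d^2) = 3.349e+29 / (4*pi*(1.691e+18)^2) = 9.319e-09

9.319e-09 W/m^2


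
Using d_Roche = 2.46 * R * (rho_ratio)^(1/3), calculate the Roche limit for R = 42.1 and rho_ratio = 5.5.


d_Roche = 2.46 * 42.1 * 5.5^(1/3) = 182.812

182.812


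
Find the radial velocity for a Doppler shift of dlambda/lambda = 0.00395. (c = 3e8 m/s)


v = (dlambda/lambda) * c = 0.00395 * 3e8 = 1.185e+06

1.185e+06 m/s


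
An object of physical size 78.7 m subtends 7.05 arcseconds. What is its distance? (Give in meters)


D = size / theta_rad, theta_rad = 7.05 * pi/(180*3600) = 3.418e-05, D = 2.303e+06

2.303e+06 m


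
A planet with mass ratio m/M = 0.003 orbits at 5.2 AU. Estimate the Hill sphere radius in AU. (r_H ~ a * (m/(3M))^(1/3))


r_H = a * (m/3M)^(1/3) = 5.2 * (0.003/3)^(1/3) = 0.52

0.52 AU


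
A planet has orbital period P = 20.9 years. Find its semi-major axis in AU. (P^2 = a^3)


a = P^(2/3) = 20.9^(2/3) = 7.5875

7.5875 AU


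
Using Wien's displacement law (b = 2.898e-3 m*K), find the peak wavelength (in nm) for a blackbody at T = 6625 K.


lam_max = b / T = 2.898e-3 / 6625 = 4.374e-07 m = 437.434 nm

437.434 nm


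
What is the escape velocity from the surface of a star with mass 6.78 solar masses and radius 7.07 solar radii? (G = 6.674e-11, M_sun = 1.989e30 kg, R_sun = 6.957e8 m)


M = 6.78 * 1.989e30 kg = 1.348542e+31 kg; R = 7.07 * 6.957e8 m = 4.918599e+09 m. v_esc = sqrt(2GM/R) = sqrt(2 * 6.674e-11 * 1.348542e+31 / 4.918599e+09) = 604950.2059

604950.2059 m/s


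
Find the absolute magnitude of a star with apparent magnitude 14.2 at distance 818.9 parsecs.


M = m - 5*log10(d) + 5 = 14.2 - 5*log10(818.9) + 5 = 4.6338

4.6338


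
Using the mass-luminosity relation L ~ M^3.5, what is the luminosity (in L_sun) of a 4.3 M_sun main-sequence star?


L/L_sun = (M/M_sun)^3.5 = 4.3^3.5 = 164.8692

164.8692 L_sun


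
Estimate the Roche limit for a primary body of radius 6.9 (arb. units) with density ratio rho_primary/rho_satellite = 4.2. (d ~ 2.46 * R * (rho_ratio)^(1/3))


d_Roche = 2.46 * 6.9 * 4.2^(1/3) = 27.3863

27.3863


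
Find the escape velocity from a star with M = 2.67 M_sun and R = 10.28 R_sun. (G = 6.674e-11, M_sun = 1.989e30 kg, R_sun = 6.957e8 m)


M = 2.67 * 1.989e30 kg = 5.31063e+30 kg; R = 10.28 * 6.957e8 m = 7.151796e+09 m. v_esc = sqrt(2GM/R) = sqrt(2 * 6.674e-11 * 5.31063e+30 / 7.151796e+09) = 314828.1535

314828.1535 m/s


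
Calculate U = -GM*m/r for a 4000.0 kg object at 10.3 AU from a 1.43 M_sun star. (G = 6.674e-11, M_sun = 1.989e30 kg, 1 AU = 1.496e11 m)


M = 1.43 * 1.989e30 kg = 2.84427e+30 kg; r = 10.3 AU * 1.496e11 m/AU = 1.54088e+12 m. U = -GM*m/r = -(6.674e-11 * 2.84427e+30 * 4000.0) / 1.54088e+12 = -4.928e+11

-4.928e+11 J


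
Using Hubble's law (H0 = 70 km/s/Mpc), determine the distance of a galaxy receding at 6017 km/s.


d = v / H0 = 6017 / 70 = 85.9571

85.9571 Mpc


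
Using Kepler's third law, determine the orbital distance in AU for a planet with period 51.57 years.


a = P^(2/3) = 51.57^(2/3) = 13.8547

13.8547 AU


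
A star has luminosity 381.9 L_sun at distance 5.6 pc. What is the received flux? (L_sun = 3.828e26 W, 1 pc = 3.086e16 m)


F = L / (4*pi*d^2) = 1.462e+29 / (4*pi*(1.728e+17)^2) = 3.895e-07

3.895e-07 W/m^2


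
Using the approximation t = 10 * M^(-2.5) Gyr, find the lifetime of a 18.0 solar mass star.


t = 10 * M^(-2.5) = 10 * 18.0^(-2.5) = 0.0073

0.0073 Gyr


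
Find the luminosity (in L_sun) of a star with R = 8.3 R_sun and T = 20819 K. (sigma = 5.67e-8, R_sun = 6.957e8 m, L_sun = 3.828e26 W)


R = 8.3 * 6.957e8 m = 5.77431e+09 m. L = 4*pi*R^2*sigma*T^4 = 4*pi*(5.77431e+09)^2 * 5.67e-8 * 20819^4 = 4.463058456e+30 W. L/L_sun = 4.463058456e+30 / 3.828e26 = 11658.9824

11658.9824 L_sun


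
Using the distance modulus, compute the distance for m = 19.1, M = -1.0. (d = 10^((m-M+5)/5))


d = 10^((m - M + 5)/5) = 10^((19.1 - -1.0 + 5)/5) = 104712.8548

104712.8548 pc


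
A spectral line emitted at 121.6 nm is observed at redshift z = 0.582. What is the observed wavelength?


lam_obs = lam_emit * (1 + z) = 121.6 * (1 + 0.582) = 192.3712

192.3712 nm


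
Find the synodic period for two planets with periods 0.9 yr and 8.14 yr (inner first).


1/P_syn = |1/P1 - 1/P2| = |1/0.9 - 1/8.14| => P_syn = 1.0119

1.0119 years


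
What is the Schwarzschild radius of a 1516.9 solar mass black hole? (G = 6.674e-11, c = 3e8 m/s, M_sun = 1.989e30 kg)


M = 1516.9 * 1.989e30 kg = 3.0171141e+33 kg. rs = 2GM/c^2 = 2 * 6.674e-11 * 3.0171141e+33 / (3e8)^2 = 4.475e+06

4.475e+06 m


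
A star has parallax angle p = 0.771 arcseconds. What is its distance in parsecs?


d = 1/p = 1/0.771 = 1.297

1.297 pc


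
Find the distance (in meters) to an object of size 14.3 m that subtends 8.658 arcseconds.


D = size / theta_rad, theta_rad = 8.658 * pi/(180*3600) = 4.198e-05, D = 340677.6079

340677.6079 m


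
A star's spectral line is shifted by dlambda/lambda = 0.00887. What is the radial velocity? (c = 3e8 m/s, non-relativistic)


v = (dlambda/lambda) * c = 0.00887 * 3e8 = 2.661e+06

2.661e+06 m/s


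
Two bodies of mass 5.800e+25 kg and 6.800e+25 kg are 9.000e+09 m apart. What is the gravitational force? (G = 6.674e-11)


F = G*m1*m2/r^2 = 6.674e-11 * 5.800e+25 * 6.800e+25 / (9.000e+09)^2 = 6.674e-11 * 3.944e+51 / 8.100e+19 = 3.250e+21

3.250e+21 N


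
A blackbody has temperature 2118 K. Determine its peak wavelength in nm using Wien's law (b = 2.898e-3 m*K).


lam_max = b / T = 2.898e-3 / 2118 = 1.368e-06 m = 1368.272 nm

1368.272 nm


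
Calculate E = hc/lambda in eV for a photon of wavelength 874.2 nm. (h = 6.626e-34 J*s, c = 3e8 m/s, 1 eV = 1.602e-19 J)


E = hc/lambda = 6.626e-34 * 3e8 / 8.742e-07 = 2.274e-19 J = 1.4194 eV

1.4194 eV


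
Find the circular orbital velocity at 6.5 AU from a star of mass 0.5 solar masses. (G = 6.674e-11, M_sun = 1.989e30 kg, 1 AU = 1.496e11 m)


v = sqrt(GM/r) = sqrt(6.674e-11 * 9.945e+29 / 9.724e+11) = 8261.7685

8261.7685 m/s


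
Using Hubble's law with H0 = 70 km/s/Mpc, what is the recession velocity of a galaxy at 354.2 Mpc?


v = H0 * d = 70 * 354.2 = 24794.0

24794.0 km/s


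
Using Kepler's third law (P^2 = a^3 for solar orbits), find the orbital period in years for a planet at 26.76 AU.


P = a^(3/2) = 26.76^1.5 = 138.4297

138.4297 years


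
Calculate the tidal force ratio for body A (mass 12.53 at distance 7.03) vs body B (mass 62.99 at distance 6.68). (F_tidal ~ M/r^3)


Ratio = (M1/r1^3) / (M2/r2^3) = (12.53/7.03^3) / (62.99/6.68^3) = 0.1707

0.1707


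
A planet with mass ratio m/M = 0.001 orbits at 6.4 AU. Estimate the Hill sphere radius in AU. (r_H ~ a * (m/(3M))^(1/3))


r_H = a * (m/3M)^(1/3) = 6.4 * (0.001/3)^(1/3) = 0.4438

0.4438 AU


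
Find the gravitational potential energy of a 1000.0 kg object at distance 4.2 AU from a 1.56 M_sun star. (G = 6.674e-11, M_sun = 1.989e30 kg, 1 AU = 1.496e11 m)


M = 1.56 * 1.989e30 kg = 3.10284e+30 kg; r = 4.2 AU * 1.496e11 m/AU = 6.2832e+11 m. U = -GM*m/r = -(6.674e-11 * 3.10284e+30 * 1000.0) / 6.2832e+11 = -3.296e+11

-3.296e+11 J


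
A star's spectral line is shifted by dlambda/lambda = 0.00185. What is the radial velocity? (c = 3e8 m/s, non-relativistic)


v = (dlambda/lambda) * c = 0.00185 * 3e8 = 555000.0

555000.0 m/s


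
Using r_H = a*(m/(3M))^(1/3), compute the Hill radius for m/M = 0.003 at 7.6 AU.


r_H = a * (m/3M)^(1/3) = 7.6 * (0.003/3)^(1/3) = 0.76

0.76 AU


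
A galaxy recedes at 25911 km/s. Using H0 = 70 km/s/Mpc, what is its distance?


d = v / H0 = 25911 / 70 = 370.1571

370.1571 Mpc


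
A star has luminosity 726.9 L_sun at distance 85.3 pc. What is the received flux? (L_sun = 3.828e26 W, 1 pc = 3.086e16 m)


F = L / (4*pi*d^2) = 2.783e+29 / (4*pi*(2.632e+18)^2) = 3.196e-09

3.196e-09 W/m^2


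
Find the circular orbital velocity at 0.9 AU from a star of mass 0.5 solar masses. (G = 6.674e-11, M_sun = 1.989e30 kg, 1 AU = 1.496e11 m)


v = sqrt(GM/r) = sqrt(6.674e-11 * 9.945e+29 / 1.346e+11) = 22202.8356

22202.8356 m/s


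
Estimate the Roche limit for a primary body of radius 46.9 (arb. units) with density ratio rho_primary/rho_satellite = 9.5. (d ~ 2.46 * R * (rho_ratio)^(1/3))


d_Roche = 2.46 * 46.9 * 9.5^(1/3) = 244.352

244.352


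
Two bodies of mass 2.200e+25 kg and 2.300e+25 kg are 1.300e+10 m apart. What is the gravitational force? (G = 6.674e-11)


F = G*m1*m2/r^2 = 6.674e-11 * 2.200e+25 * 2.300e+25 / (1.300e+10)^2 = 6.674e-11 * 5.060e+50 / 1.690e+20 = 1.998e+20

1.998e+20 N


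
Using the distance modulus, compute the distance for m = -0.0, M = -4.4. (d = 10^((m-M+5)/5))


d = 10^((m - M + 5)/5) = 10^((-0.0 - -4.4 + 5)/5) = 75.8578

75.8578 pc


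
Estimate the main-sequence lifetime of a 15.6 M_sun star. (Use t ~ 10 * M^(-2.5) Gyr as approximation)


t = 10 * M^(-2.5) = 10 * 15.6^(-2.5) = 0.0104

0.0104 Gyr


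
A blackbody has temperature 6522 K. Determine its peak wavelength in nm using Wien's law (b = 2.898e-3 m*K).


lam_max = b / T = 2.898e-3 / 6522 = 4.443e-07 m = 444.3422 nm

444.3422 nm


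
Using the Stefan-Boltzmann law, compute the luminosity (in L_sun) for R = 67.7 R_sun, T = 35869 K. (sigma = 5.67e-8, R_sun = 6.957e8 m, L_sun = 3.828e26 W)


R = 67.7 * 6.957e8 m = 4.709889e+10 m. L = 4*pi*R^2*sigma*T^4 = 4*pi*(4.709889e+10)^2 * 5.67e-8 * 35869^4 = 2.616322904e+33 W. L/L_sun = 2.616322904e+33 / 3.828e26 = 6.835e+06

6.835e+06 L_sun


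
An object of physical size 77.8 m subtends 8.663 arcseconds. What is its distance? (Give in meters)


D = size / theta_rad, theta_rad = 8.663 * pi/(180*3600) = 4.200e-05, D = 1.852e+06

1.852e+06 m


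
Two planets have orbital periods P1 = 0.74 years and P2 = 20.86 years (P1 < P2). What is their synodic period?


1/P_syn = |1/P1 - 1/P2| = |1/0.74 - 1/20.86| => P_syn = 0.7672

0.7672 years


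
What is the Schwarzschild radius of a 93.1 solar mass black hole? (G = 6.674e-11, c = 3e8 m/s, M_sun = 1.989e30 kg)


M = 93.1 * 1.989e30 kg = 1.851759e+32 kg. rs = 2GM/c^2 = 2 * 6.674e-11 * 1.851759e+32 / (3e8)^2 = 274636.4348

274636.4348 m


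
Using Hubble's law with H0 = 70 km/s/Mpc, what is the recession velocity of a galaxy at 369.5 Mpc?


v = H0 * d = 70 * 369.5 = 25865.0

25865.0 km/s


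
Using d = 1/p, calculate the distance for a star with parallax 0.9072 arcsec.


d = 1/p = 1/0.9072 = 1.1023

1.1023 pc


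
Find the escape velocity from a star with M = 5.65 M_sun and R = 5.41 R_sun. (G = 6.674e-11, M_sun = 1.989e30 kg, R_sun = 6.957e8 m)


M = 5.65 * 1.989e30 kg = 1.123785e+31 kg; R = 5.41 * 6.957e8 m = 3.763737e+09 m. v_esc = sqrt(2GM/R) = sqrt(2 * 6.674e-11 * 1.123785e+31 / 3.763737e+09) = 631306.2374

631306.2374 m/s


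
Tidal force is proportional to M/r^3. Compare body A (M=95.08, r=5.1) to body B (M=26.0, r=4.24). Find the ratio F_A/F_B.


Ratio = (M1/r1^3) / (M2/r2^3) = (95.08/5.1^3) / (26.0/4.24^3) = 2.1014

2.1014


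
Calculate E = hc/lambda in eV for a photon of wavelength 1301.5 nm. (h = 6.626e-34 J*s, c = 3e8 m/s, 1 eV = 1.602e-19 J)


E = hc/lambda = 6.626e-34 * 3e8 / 1.302e-06 = 1.527e-19 J = 0.9534 eV

0.9534 eV


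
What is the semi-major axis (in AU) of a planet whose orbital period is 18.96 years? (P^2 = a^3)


a = P^(2/3) = 18.96^(2/3) = 7.1104

7.1104 AU


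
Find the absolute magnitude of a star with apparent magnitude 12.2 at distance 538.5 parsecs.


M = m - 5*log10(d) + 5 = 12.2 - 5*log10(538.5) + 5 = 3.5441

3.5441


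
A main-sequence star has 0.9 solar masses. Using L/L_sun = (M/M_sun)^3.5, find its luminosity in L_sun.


L/L_sun = (M/M_sun)^3.5 = 0.9^3.5 = 0.6916

0.6916 L_sun


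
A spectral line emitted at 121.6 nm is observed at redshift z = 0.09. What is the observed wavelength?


lam_obs = lam_emit * (1 + z) = 121.6 * (1 + 0.09) = 132.544

132.544 nm


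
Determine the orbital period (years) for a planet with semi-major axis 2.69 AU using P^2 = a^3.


P = a^(3/2) = 2.69^1.5 = 4.4119

4.4119 years


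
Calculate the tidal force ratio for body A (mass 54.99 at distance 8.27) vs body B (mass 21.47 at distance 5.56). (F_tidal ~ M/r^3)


Ratio = (M1/r1^3) / (M2/r2^3) = (54.99/8.27^3) / (21.47/5.56^3) = 0.7783

0.7783


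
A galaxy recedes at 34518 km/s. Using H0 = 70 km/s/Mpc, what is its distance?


d = v / H0 = 34518 / 70 = 493.1143

493.1143 Mpc


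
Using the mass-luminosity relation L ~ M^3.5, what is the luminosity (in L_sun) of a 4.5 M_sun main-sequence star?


L/L_sun = (M/M_sun)^3.5 = 4.5^3.5 = 193.3053

193.3053 L_sun


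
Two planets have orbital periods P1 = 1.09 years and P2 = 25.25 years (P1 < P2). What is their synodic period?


1/P_syn = |1/P1 - 1/P2| = |1/1.09 - 1/25.25| => P_syn = 1.1392

1.1392 years


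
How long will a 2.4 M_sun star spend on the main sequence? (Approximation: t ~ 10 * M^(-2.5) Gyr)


t = 10 * M^(-2.5) = 10 * 2.4^(-2.5) = 1.1207

1.1207 Gyr


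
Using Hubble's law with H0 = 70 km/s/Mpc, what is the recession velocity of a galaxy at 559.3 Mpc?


v = H0 * d = 70 * 559.3 = 39151.0

39151.0 km/s


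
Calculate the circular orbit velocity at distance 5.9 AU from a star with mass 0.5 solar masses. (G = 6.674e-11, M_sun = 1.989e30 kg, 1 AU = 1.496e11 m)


v = sqrt(GM/r) = sqrt(6.674e-11 * 9.945e+29 / 8.826e+11) = 8671.689

8671.689 m/s


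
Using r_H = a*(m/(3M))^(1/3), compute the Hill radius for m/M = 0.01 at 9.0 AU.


r_H = a * (m/3M)^(1/3) = 9.0 * (0.01/3)^(1/3) = 1.3444

1.3444 AU


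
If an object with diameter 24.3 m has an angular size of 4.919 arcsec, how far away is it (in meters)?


D = size / theta_rad, theta_rad = 4.919 * pi/(180*3600) = 2.385e-05, D = 1.019e+06

1.019e+06 m


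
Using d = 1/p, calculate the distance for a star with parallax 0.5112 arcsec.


d = 1/p = 1/0.5112 = 1.9562

1.9562 pc


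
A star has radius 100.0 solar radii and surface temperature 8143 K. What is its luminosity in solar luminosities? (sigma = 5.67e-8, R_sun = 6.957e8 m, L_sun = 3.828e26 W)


R = 100.0 * 6.957e8 m = 6.957e+10 m. L = 4*pi*R^2*sigma*T^4 = 4*pi*(6.957e+10)^2 * 5.67e-8 * 8143^4 = 1.516263459e+31 W. L/L_sun = 1.516263459e+31 / 3.828e26 = 39609.8082

39609.8082 L_sun


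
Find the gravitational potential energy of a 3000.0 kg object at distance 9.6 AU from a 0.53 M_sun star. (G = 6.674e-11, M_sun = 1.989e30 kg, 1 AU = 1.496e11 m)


M = 0.53 * 1.989e30 kg = 1.05417e+30 kg; r = 9.6 AU * 1.496e11 m/AU = 1.43616e+12 m. U = -GM*m/r = -(6.674e-11 * 1.05417e+30 * 3000.0) / 1.43616e+12 = -1.470e+11

-1.470e+11 J


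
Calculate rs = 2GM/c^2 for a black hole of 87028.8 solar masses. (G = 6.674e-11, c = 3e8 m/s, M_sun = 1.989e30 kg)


M = 87028.8 * 1.989e30 kg = 1.731002832e+35 kg. rs = 2GM/c^2 = 2 * 6.674e-11 * 1.731002832e+35 / (3e8)^2 = 2.567e+08

2.567e+08 m


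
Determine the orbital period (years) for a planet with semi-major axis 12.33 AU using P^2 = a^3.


P = a^(3/2) = 12.33^1.5 = 43.2957

43.2957 years


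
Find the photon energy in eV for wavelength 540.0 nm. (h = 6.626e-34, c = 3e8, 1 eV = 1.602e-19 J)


E = hc/lambda = 6.626e-34 * 3e8 / 5.400e-07 = 3.681e-19 J = 2.2978 eV

2.2978 eV


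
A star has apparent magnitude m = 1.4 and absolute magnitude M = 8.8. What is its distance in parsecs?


d = 10^((m - M + 5)/5) = 10^((1.4 - 8.8 + 5)/5) = 0.3311

0.3311 pc


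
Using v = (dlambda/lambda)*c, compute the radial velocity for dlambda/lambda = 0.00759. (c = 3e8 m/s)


v = (dlambda/lambda) * c = 0.00759 * 3e8 = 2.277e+06

2.277e+06 m/s


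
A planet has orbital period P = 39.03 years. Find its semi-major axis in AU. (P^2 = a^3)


a = P^(2/3) = 39.03^(2/3) = 11.5062

11.5062 AU


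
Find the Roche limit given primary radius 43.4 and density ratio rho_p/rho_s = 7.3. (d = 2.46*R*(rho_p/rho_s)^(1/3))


d_Roche = 2.46 * 43.4 * 7.3^(1/3) = 207.1091

207.1091


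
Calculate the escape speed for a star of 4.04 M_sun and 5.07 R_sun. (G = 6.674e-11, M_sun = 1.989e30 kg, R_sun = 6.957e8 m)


M = 4.04 * 1.989e30 kg = 8.03556e+30 kg; R = 5.07 * 6.957e8 m = 3.527199e+09 m. v_esc = sqrt(2GM/R) = sqrt(2 * 6.674e-11 * 8.03556e+30 / 3.527199e+09) = 551443.7156

551443.7156 m/s


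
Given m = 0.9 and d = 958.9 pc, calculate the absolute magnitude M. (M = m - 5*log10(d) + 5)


M = m - 5*log10(d) + 5 = 0.9 - 5*log10(958.9) + 5 = -9.0089

-9.0089


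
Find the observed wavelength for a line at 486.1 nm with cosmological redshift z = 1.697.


lam_obs = lam_emit * (1 + z) = 486.1 * (1 + 1.697) = 1311.0117

1311.0117 nm


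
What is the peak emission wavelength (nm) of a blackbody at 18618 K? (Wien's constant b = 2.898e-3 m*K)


lam_max = b / T = 2.898e-3 / 18618 = 1.557e-07 m = 155.6558 nm

155.6558 nm


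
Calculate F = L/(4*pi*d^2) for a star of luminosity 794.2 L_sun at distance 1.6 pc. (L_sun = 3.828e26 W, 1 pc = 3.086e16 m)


F = L / (4*pi*d^2) = 3.040e+29 / (4*pi*(4.938e+16)^2) = 9.923e-06

9.923e-06 W/m^2


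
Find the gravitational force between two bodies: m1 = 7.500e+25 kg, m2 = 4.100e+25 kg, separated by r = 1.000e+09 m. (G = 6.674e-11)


F = G*m1*m2/r^2 = 6.674e-11 * 7.500e+25 * 4.100e+25 / (1.000e+09)^2 = 6.674e-11 * 3.075e+51 / 1.000e+18 = 2.052e+23

2.052e+23 N


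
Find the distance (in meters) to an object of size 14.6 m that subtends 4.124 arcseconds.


D = size / theta_rad, theta_rad = 4.124 * pi/(180*3600) = 1.999e-05, D = 730229.4305

730229.4305 m


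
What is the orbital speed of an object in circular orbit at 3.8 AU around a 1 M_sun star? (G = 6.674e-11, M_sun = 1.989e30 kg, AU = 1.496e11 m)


v = sqrt(GM/r) = sqrt(6.674e-11 * 1.989e+30 / 5.685e+11) = 15281.0395

15281.0395 m/s


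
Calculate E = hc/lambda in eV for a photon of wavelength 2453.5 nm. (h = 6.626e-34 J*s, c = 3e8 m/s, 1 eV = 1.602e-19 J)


E = hc/lambda = 6.626e-34 * 3e8 / 2.454e-06 = 8.102e-20 J = 0.5057 eV

0.5057 eV


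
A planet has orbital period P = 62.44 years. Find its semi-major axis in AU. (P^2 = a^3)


a = P^(2/3) = 62.44^(2/3) = 15.7389

15.7389 AU


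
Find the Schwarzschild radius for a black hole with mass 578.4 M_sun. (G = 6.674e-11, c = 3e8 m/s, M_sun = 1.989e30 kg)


M = 578.4 * 1.989e30 kg = 1.1504376e+33 kg. rs = 2GM/c^2 = 2 * 6.674e-11 * 1.1504376e+33 / (3e8)^2 = 1.706e+06

1.706e+06 m


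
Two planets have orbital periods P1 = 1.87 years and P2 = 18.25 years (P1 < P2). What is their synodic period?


1/P_syn = |1/P1 - 1/P2| = |1/1.87 - 1/18.25| => P_syn = 2.0835

2.0835 years


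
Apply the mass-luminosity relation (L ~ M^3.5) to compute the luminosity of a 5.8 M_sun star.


L/L_sun = (M/M_sun)^3.5 = 5.8^3.5 = 469.8919

469.8919 L_sun


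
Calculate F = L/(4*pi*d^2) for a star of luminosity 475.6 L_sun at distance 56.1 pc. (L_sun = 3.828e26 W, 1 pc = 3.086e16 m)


F = L / (4*pi*d^2) = 1.821e+29 / (4*pi*(1.731e+18)^2) = 4.834e-09

4.834e-09 W/m^2


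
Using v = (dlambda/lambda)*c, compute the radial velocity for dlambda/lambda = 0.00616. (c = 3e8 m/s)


v = (dlambda/lambda) * c = 0.00616 * 3e8 = 1.848e+06

1.848e+06 m/s


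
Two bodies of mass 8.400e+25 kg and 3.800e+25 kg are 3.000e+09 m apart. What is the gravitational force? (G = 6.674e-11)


F = G*m1*m2/r^2 = 6.674e-11 * 8.400e+25 * 3.800e+25 / (3.000e+09)^2 = 6.674e-11 * 3.192e+51 / 9.000e+18 = 2.367e+22

2.367e+22 N


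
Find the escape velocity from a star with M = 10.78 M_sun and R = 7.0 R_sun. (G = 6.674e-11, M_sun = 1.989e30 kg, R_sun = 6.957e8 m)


M = 10.78 * 1.989e30 kg = 2.144142e+31 kg; R = 7.0 * 6.957e8 m = 4.8699e+09 m. v_esc = sqrt(2GM/R) = sqrt(2 * 6.674e-11 * 2.144142e+31 / 4.8699e+09) = 766610.6517

766610.6517 m/s


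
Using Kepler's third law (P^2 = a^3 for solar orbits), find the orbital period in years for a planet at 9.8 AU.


P = a^(3/2) = 9.8^1.5 = 30.6789

30.6789 years


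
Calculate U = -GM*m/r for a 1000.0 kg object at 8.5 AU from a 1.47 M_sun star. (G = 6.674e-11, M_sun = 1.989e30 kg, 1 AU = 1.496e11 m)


M = 1.47 * 1.989e30 kg = 2.92383e+30 kg; r = 8.5 AU * 1.496e11 m/AU = 1.2716e+12 m. U = -GM*m/r = -(6.674e-11 * 2.92383e+30 * 1000.0) / 1.2716e+12 = -1.535e+11

-1.535e+11 J


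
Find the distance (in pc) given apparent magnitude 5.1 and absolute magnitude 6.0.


d = 10^((m - M + 5)/5) = 10^((5.1 - 6.0 + 5)/5) = 6.6069

6.6069 pc


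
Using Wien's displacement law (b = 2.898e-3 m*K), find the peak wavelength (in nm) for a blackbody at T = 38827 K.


lam_max = b / T = 2.898e-3 / 38827 = 7.464e-08 m = 74.6388 nm

74.6388 nm


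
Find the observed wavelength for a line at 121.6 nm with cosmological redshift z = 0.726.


lam_obs = lam_emit * (1 + z) = 121.6 * (1 + 0.726) = 209.8816

209.8816 nm


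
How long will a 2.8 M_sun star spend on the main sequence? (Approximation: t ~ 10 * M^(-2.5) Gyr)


t = 10 * M^(-2.5) = 10 * 2.8^(-2.5) = 0.7623

0.7623 Gyr
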